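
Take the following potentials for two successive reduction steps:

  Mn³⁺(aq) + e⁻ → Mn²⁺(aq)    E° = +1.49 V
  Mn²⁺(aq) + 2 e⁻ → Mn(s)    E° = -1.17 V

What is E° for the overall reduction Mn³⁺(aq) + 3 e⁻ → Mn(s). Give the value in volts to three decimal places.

Since ΔG° = −nFE° is additive over sequential reductions, n₃E°₃ = n₁E°₁ + n₂E°₂.
E°₃ = (1×+1.49 + 2×-1.17) / 3 = (-0.850) / 3 = -0.283 V.

-0.283 V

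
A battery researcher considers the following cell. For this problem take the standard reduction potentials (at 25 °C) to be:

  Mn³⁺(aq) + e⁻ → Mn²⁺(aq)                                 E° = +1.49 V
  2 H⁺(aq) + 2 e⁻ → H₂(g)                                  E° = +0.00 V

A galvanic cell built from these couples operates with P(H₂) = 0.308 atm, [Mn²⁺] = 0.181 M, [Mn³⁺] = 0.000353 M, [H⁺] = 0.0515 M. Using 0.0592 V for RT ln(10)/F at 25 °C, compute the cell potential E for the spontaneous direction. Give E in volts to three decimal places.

+1.391 V

Mn³⁺/Mn²⁺ is the cathode (higher E°), H⁺/H₂ the anode: E°cell = +1.49 − (+0.00) = +1.49 V, n = 2.
Overall: 2 Mn³⁺(aq) + H₂(g) → 2 Mn²⁺(aq) + 2 H⁺(aq)
Q = [Mn²⁺]^2·[H⁺]^2 / ([Mn³⁺]^2·P(H₂)); log Q = 3.355.
E = E° − (0.0592/n) log Q = +1.49 − (0.0592/2)(3.355) = +1.391 V.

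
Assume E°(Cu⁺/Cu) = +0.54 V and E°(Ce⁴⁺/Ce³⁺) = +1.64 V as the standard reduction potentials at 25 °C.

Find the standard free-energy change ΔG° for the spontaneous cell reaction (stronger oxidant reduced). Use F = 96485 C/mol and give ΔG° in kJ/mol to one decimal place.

-106.1 kJ/mol

Ce⁴⁺/Ce³⁺ (E° = +1.64 V) is the cathode; Cu⁺/Cu (E° = +0.54 V) is the anode, so E°cell = +1.10 V.
Balancing electrons gives n = 1 (lcm of 1 and 1).
ΔG° = −nFE° = −(1)(96485)(+1.10) = -106,134 J = -106.1 kJ/mol.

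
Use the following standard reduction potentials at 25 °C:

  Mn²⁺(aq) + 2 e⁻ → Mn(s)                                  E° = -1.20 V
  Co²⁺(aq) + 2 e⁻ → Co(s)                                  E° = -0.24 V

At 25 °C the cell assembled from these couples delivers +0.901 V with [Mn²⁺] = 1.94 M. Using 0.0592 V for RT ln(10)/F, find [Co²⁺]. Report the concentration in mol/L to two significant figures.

0.020 M

Co²⁺/Co is the cathode, Mn²⁺/Mn the anode: E°cell = +0.96 V, n = 2.
Overall reaction: Co²⁺(aq) + Mn(s) → Co(s) + Mn²⁺(aq); Q = [Mn²⁺]^1/[Co²⁺]^1.
From E = E° − (0.0592/n) log Q: log Q = (E° − E)·n/0.0592 = (+0.96 − (+0.901))·2/0.0592 = 1.9932.
So 1·log[Co²⁺] = 1·log(1.94) − log Q = 0.2878 − (1.9932) = -1.7054; [Co²⁺] = 10^(-1.7054) ≈ 0.020 M.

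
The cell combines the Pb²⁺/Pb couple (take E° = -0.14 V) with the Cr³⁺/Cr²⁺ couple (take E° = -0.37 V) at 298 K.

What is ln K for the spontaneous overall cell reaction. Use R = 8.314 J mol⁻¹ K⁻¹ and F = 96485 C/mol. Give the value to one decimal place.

17.9

Cathode: Pb²⁺/Pb; anode: Cr³⁺/Cr²⁺. E°cell = (-0.14) − (-0.37) = +0.23 V, with n = 2.
ΔG° = −nFE° = −RT ln K, so ln K = nFE°/(RT) = (2)(96485)(+0.23) / ((8.314)(298)) = 17.914.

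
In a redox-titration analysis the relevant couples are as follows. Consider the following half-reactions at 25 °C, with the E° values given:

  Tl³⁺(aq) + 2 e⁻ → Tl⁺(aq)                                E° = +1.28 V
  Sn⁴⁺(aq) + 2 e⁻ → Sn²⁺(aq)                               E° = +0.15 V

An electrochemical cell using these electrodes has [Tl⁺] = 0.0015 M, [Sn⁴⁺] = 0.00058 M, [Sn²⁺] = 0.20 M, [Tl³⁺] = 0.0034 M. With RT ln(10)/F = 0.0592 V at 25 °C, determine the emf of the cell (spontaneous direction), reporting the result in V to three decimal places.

Tl³⁺/Tl⁺ is the cathode (higher E°), Sn⁴⁺/Sn²⁺ the anode: E°cell = +1.28 − (+0.15) = +1.13 V, n = 2.
Overall: Tl³⁺(aq) + Sn²⁺(aq) → Tl⁺(aq) + Sn⁴⁺(aq)
Q = [Tl⁺]·[Sn⁴⁺] / ([Tl³⁺]·[Sn²⁺]); log Q = -2.893.
E = E° − (0.0592/n) log Q = +1.13 − (0.0592/2)(-2.893) = +1.216 V.

+1.216 V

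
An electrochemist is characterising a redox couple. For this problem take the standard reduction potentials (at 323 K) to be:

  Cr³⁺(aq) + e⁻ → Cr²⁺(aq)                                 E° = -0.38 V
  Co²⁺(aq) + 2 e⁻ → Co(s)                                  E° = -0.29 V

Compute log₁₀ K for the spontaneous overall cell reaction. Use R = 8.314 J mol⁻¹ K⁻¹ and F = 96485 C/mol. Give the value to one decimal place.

2.8

Cathode: Co²⁺/Co; anode: Cr³⁺/Cr²⁺. E°cell = (-0.29) − (-0.38) = +0.09 V, with n = 2.
ΔG° = −nFE° = −RT ln K, so ln K = nFE°/(RT) = (2)(96485)(+0.09) / ((8.314)(323)) = 6.467.
log₁₀ K = 6.467 / ln 10 = 2.8.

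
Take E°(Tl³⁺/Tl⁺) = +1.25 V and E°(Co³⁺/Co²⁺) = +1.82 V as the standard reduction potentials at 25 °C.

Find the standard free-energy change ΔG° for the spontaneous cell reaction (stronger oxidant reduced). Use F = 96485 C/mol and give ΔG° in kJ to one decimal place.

-110.0 kJ

Co³⁺/Co²⁺ (E° = +1.82 V) is the cathode; Tl³⁺/Tl⁺ (E° = +1.25 V) is the anode, so E°cell = +0.57 V.
Balancing electrons gives n = 2 (lcm of 1 and 2).
ΔG° = −nFE° = −(2)(96485)(+0.57) = -109,993 J = -110.0 kJ.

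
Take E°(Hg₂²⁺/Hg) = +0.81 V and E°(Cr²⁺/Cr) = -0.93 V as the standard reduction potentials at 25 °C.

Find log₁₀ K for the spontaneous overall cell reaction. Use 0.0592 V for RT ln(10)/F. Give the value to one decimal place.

58.8

Cathode: Hg₂²⁺/Hg; anode: Cr²⁺/Cr. E°cell = +1.74 V, n = 2.
log K = nE°cell / 0.0592 = (2)(+1.74) / 0.0592 = 58.8.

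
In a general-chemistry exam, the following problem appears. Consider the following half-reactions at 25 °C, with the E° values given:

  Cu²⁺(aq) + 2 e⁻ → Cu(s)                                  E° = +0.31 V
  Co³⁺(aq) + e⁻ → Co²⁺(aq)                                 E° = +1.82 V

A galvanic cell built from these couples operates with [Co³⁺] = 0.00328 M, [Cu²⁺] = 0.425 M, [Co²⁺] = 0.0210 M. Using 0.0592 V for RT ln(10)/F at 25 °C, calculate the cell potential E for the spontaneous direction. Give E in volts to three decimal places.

+1.473 V

Co³⁺/Co²⁺ is the cathode (higher E°), Cu²⁺/Cu the anode: E°cell = +1.82 − (+0.31) = +1.51 V, n = 2.
Overall: 2 Co³⁺(aq) + Cu(s) → 2 Co²⁺(aq) + Cu²⁺(aq)
Q = [Co²⁺]^2·[Cu²⁺] / ([Co³⁺]^2); log Q = 1.241.
E = E° − (0.0592/n) log Q = +1.51 − (0.0592/2)(1.241) = +1.473 V.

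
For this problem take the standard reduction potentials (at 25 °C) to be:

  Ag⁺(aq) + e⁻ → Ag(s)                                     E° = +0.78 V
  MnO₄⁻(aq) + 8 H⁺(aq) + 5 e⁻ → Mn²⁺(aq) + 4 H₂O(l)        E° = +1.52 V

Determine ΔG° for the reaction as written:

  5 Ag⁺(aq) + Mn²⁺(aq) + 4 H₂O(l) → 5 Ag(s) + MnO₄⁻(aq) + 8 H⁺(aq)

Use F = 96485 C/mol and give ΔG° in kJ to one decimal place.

As written, Ag⁺/Ag is reduced (cathode) and MnO₄⁻/Mn²⁺ is oxidised (anode), so E°cell = (+0.78) − (+1.52) = -0.74 V.
Balancing electrons gives n = 5.
ΔG° = −nFE° = −(5)(96485)(-0.74) = 356,994 J = +357.0 kJ.

+357.0 kJ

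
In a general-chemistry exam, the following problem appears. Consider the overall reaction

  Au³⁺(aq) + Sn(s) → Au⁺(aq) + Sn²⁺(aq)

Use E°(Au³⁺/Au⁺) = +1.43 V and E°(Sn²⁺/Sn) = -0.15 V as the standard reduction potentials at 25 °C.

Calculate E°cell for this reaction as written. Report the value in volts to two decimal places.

+1.58 V

The Au³⁺/Au⁺ couple has the higher reduction potential, so it is the cathode; Sn²⁺/Sn is oxidised at the anode.
E°cell = E°(cathode) − E°(anode) = (+1.43) − (-0.15) = +1.58 V.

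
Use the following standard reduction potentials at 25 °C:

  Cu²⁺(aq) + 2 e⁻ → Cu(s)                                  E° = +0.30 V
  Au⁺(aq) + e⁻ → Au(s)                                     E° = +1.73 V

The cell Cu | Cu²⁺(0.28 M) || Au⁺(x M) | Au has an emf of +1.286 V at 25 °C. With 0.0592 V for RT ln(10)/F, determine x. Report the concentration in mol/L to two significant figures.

0.0020 M

Au⁺/Au is the cathode, Cu²⁺/Cu the anode: E°cell = +1.43 V, n = 2.
Overall reaction: 2 Au⁺(aq) + Cu(s) → 2 Au(s) + Cu²⁺(aq); Q = [Cu²⁺]^1/[Au⁺]^2.
From E = E° − (0.0592/n) log Q: log Q = (E° − E)·n/0.0592 = (+1.43 − (+1.286))·2/0.0592 = 4.8649.
So 2·log[Au⁺] = 1·log(0.28) − log Q = -0.5528 − (4.8649) = -5.4177; log[Au⁺] = -5.4177 / 2 = -2.7088; [Au⁺] = 10^(-2.7088) ≈ 0.0020 M.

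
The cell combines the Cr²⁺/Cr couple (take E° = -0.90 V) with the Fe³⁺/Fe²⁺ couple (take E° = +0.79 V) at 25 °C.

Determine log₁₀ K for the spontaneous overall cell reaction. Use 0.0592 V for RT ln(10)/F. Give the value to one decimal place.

Cathode: Fe³⁺/Fe²⁺; anode: Cr²⁺/Cr. E°cell = +1.69 V, n = 2.
log K = nE°cell / 0.0592 = (2)(+1.69) / 0.0592 = 57.1.

57.1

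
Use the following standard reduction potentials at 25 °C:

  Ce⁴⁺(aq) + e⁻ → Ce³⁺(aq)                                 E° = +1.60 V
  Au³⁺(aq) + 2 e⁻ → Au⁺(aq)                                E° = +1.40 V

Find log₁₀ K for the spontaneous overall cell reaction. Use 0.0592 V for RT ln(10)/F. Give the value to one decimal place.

6.8

Cathode: Ce⁴⁺/Ce³⁺; anode: Au³⁺/Au⁺. E°cell = +0.20 V, n = 2.
log K = nE°cell / 0.0592 = (2)(+0.20) / 0.0592 = 6.8.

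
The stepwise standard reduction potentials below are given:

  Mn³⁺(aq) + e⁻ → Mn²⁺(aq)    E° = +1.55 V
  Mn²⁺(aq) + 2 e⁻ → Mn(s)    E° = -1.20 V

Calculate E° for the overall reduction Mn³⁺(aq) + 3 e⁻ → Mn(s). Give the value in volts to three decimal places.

Adding the free-energy changes (−nFE°) of the two steps gives −n₃FE°₃ = −n₁FE°₁ − n₂FE°₂.
E°₃ = (1×+1.55 + 2×-1.20) / 3 = (-0.850) / 3 = -0.283 V.

-0.283 V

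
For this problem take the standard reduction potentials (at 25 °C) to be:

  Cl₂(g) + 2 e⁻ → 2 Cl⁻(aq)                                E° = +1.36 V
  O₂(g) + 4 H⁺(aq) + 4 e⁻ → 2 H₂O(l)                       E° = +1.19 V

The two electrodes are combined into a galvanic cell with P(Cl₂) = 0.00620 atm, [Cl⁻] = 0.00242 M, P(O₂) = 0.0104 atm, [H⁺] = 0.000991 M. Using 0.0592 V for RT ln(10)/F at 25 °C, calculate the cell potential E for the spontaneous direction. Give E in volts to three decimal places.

+0.467 V

Cl₂/Cl⁻ is the cathode (higher E°), O₂/H₂O the anode: E°cell = +1.36 − (+1.19) = +0.17 V, n = 4.
Overall: 2 Cl₂(g) + 2 H₂O(l) → 4 Cl⁻(aq) + O₂(g) + 4 H⁺(aq)
Q = [Cl⁻]^4·P(O₂)·[H⁺]^4 / (P(Cl₂)^2); log Q = -20.048.
E = E° − (0.0592/n) log Q = +0.17 − (0.0592/4)(-20.048) = +0.467 V.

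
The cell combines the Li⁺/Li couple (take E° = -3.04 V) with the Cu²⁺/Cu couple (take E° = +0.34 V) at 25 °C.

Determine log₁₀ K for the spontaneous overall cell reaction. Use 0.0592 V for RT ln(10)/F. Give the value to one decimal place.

114.2

Cathode: Cu²⁺/Cu; anode: Li⁺/Li. E°cell = +3.38 V, n = 2.
log K = nE°cell / 0.0592 = (2)(+3.38) / 0.0592 = 114.2.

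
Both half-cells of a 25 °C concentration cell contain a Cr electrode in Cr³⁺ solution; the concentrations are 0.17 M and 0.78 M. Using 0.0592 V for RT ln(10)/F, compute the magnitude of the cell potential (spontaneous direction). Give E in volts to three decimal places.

+0.013 V

For a concentration cell E°cell = 0. The 0.78 M side is the cathode (reduction is favoured where [Cr³⁺] is higher).
With n = 3, E = −(0.0592/3) log([Cr³⁺]ₐₙ/[Cr³⁺]꜀ₐₜ) = −(0.0592/3) log(0.17/0.78) = −(0.0592/3)(-0.662) = +0.013 V.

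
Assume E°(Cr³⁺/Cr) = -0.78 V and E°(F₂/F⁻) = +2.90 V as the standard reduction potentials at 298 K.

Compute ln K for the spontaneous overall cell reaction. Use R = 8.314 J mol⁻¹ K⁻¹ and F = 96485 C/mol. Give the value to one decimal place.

Cathode: F₂/F⁻; anode: Cr³⁺/Cr. E°cell = (+2.90) − (-0.78) = +3.68 V, with n = 6.
ΔG° = −nFE° = −RT ln K, so ln K = nFE°/(RT) = (6)(96485)(+3.68) / ((8.314)(298)) = 859.870.

859.9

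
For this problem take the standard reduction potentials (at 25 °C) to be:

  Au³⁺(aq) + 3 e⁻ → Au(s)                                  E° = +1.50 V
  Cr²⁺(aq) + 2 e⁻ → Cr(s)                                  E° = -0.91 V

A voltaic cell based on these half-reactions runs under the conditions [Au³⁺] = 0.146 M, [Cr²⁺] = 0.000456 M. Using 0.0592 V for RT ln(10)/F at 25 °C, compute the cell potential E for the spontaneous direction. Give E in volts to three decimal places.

Au³⁺/Au is the cathode (higher E°), Cr²⁺/Cr the anode: E°cell = +1.50 − (-0.91) = +2.41 V, n = 6.
Overall: 2 Au³⁺(aq) + 3 Cr(s) → 2 Au(s) + 3 Cr²⁺(aq)
Q = [Cr²⁺]^3 / ([Au³⁺]^2); log Q = -8.352.
E = E° − (0.0592/n) log Q = +2.41 − (0.0592/6)(-8.352) = +2.492 V.

+2.492 V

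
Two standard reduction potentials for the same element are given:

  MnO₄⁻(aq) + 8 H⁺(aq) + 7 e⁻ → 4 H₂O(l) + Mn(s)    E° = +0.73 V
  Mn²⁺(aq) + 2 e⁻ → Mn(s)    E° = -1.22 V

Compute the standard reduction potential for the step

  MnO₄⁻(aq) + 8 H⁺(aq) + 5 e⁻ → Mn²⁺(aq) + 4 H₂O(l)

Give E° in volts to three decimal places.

Sequential free energies add, so n₃E°₃ = n₁E°₁ + n₂E°₂.
With n₃ = 7, and the known step contributing 2×(-1.22) V, the unknown satisfies 5·E° = 7×(+0.73) − 2×(-1.22) = +7.550.
E° = +7.550 / 5 = +1.510 V.

+1.510 V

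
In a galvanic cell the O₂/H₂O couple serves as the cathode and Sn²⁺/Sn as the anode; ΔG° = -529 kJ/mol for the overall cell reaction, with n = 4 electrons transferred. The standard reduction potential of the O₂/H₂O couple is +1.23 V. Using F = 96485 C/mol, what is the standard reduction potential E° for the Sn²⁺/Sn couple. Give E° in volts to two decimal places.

E°cell = −ΔG°/(nF) = −(-529×10³)/((4)(96485)) = +1.371 V.
Since O₂/H₂O is the cathode and Sn²⁺/Sn the anode, E°cell = E°(O₂/H₂O) − E°(Sn²⁺/Sn).
So E°(Sn²⁺/Sn) = E°(O₂/H₂O) − E°cell = (+1.23) − (+1.371) = -0.14 V.

-0.14 V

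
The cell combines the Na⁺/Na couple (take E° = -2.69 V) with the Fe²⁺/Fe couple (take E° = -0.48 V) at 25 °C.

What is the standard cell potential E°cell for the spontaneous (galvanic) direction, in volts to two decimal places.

The Fe²⁺/Fe couple has the higher reduction potential, so it is the cathode; Na⁺/Na is oxidised at the anode.
E°cell = E°(cathode) − E°(anode) = (-0.48) − (-2.69) = +2.21 V.
Since E°cell > 0, the reaction is spontaneous under standard conditions.

+2.21 V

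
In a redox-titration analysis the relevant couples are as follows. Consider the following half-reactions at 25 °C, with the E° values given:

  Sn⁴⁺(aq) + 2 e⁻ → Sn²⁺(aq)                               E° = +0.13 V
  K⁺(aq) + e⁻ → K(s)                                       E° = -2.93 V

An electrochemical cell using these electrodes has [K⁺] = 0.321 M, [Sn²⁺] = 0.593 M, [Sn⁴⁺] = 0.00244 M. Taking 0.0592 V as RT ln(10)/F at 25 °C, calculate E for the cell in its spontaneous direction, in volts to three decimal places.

+3.019 V

Sn⁴⁺/Sn²⁺ is the cathode (higher E°), K⁺/K the anode: E°cell = +0.13 − (-2.93) = +3.06 V, n = 2.
Overall: Sn⁴⁺(aq) + 2 K(s) → Sn²⁺(aq) + 2 K⁺(aq)
Q = [Sn²⁺]·[K⁺]^2 / ([Sn⁴⁺]); log Q = 1.399.
E = E° − (0.0592/n) log Q = +3.06 − (0.0592/2)(1.399) = +3.019 V.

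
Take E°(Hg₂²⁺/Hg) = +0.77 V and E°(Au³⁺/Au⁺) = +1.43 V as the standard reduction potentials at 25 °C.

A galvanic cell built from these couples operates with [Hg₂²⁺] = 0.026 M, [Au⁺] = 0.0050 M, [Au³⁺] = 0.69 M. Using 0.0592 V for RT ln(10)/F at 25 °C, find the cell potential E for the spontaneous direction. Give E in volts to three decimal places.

+0.770 V

Au³⁺/Au⁺ is the cathode (higher E°), Hg₂²⁺/Hg the anode: E°cell = +1.43 − (+0.77) = +0.66 V, n = 2.
Overall: Au³⁺(aq) + 2 Hg(l) → Au⁺(aq) + Hg₂²⁺(aq)
Q = [Au⁺]·[Hg₂²⁺] / ([Au³⁺]); log Q = -3.725.
E = E° − (0.0592/n) log Q = +0.66 − (0.0592/2)(-3.725) = +0.770 V.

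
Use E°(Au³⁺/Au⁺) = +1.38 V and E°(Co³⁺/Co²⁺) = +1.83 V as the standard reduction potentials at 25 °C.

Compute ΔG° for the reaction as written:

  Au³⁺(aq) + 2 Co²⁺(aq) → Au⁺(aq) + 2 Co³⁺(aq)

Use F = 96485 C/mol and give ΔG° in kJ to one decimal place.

As written, Au³⁺/Au⁺ is reduced (cathode) and Co³⁺/Co²⁺ is oxidised (anode), so E°cell = (+1.38) − (+1.83) = -0.45 V.
Balancing electrons gives n = 2.
ΔG° = −nFE° = −(2)(96485)(-0.45) = 86,836 J = +86.8 kJ.

+86.8 kJ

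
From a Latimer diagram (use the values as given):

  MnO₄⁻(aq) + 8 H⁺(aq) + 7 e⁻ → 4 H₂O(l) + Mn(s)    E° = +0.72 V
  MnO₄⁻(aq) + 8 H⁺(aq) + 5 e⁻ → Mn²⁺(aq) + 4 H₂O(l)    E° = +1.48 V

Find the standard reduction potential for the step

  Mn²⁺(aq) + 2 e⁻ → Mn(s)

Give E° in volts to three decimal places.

-1.180 V

Sequential free energies add, so n₃E°₃ = n₁E°₁ + n₂E°₂.
With n₃ = 7, and the known step contributing 5×(+1.48) V, the unknown satisfies 2·E° = 7×(+0.72) − 5×(+1.48) = -2.360.
E° = -2.360 / 2 = -1.180 V.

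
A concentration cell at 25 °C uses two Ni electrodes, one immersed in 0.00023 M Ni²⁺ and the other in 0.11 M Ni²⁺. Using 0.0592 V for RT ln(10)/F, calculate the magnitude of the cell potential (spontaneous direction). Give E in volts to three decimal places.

+0.079 V

For a concentration cell E°cell = 0. The 0.11 M side is the cathode (reduction is favoured where [Ni²⁺] is higher).
With n = 2, E = −(0.0592/2) log([Ni²⁺]ₐₙ/[Ni²⁺]꜀ₐₜ) = −(0.0592/2) log(0.00023/0.11) = −(0.0592/2)(-2.680) = +0.079 V.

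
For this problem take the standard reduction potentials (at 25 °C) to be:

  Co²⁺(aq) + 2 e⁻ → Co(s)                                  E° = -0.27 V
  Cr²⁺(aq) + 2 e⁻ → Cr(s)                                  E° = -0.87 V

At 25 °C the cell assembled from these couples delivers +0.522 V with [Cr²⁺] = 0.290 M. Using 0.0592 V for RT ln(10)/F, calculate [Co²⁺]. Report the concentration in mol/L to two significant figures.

Co²⁺/Co is the cathode, Cr²⁺/Cr the anode: E°cell = +0.60 V, n = 2.
Overall reaction: Co²⁺(aq) + Cr(s) → Co(s) + Cr²⁺(aq); Q = [Cr²⁺]^1/[Co²⁺]^1.
From E = E° − (0.0592/n) log Q: log Q = (E° − E)·n/0.0592 = (+0.60 − (+0.522))·2/0.0592 = 2.6351.
So 1·log[Co²⁺] = 1·log(0.29) − log Q = -0.5376 − (2.6351) = -3.1727; [Co²⁺] = 10^(-3.1727) ≈ 0.00067 M.

0.00067 M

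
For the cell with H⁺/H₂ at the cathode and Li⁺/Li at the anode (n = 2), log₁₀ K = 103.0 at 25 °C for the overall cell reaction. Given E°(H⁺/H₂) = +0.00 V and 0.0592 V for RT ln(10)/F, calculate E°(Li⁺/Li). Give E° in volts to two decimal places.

E°cell = (0.0592/n)·log K = (0.0592/2)(103.0) = +3.049 V.
Since H⁺/H₂ is the cathode and Li⁺/Li the anode, E°cell = E°(H⁺/H₂) − E°(Li⁺/Li).
So E°(Li⁺/Li) = E°(H⁺/H₂) − E°cell = (+0.00) − (+3.049) = -3.05 V.

-3.05 V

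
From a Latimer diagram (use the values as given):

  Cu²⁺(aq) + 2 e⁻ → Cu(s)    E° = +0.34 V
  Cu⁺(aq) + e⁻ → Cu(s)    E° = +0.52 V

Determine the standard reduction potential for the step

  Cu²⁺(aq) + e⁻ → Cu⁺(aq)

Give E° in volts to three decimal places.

+0.160 V

Sequential free energies add, so n₃E°₃ = n₁E°₁ + n₂E°₂.
With n₃ = 2, and the known step contributing 1×(+0.52) V, the unknown satisfies 1·E° = 2×(+0.34) − 1×(+0.52) = +0.160.
E° = +0.160 / 1 = +0.160 V.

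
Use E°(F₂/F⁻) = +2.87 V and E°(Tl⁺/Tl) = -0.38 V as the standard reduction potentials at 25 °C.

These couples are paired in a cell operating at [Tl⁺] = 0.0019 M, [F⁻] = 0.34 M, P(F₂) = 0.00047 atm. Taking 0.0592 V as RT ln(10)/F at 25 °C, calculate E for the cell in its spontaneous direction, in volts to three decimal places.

F₂/F⁻ is the cathode (higher E°), Tl⁺/Tl the anode: E°cell = +2.87 − (-0.38) = +3.25 V, n = 2.
Overall: F₂(g) + 2 Tl(s) → 2 F⁻(aq) + 2 Tl⁺(aq)
Q = [F⁻]^2·[Tl⁺]^2 / (P(F₂)); log Q = -3.052.
E = E° − (0.0592/n) log Q = +3.25 − (0.0592/2)(-3.052) = +3.340 V.

+3.340 V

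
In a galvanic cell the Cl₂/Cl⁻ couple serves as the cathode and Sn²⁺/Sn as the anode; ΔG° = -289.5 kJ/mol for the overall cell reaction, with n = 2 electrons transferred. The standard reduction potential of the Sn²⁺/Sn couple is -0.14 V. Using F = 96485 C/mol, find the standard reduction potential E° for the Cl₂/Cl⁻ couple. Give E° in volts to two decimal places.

E°cell = −ΔG°/(nF) = −(-289.5×10³)/((2)(96485)) = +1.500 V.
Since Cl₂/Cl⁻ is the cathode and Sn²⁺/Sn the anode, E°cell = E°(Cl₂/Cl⁻) − E°(Sn²⁺/Sn).
So E°(Cl₂/Cl⁻) = E°cell + E°(Sn²⁺/Sn) = +1.500 + (-0.14) = +1.36 V.

+1.36 V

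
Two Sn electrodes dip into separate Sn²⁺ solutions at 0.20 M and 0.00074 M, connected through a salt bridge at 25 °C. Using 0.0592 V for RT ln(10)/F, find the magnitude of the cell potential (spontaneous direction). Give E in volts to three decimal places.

For a concentration cell E°cell = 0. The 0.20 M side is the cathode (reduction is favoured where [Sn²⁺] is higher).
With n = 2, E = −(0.0592/2) log([Sn²⁺]ₐₙ/[Sn²⁺]꜀ₐₜ) = −(0.0592/2) log(0.00074/0.2) = −(0.0592/2)(-2.432) = +0.072 V.

+0.072 V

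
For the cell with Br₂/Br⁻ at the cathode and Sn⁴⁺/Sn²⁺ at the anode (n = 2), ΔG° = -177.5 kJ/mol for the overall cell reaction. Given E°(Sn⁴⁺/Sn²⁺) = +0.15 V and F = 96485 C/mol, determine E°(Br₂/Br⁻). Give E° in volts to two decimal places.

E°cell = −ΔG°/(nF) = −(-177.5×10³)/((2)(96485)) = +0.920 V.
Since Br₂/Br⁻ is the cathode and Sn⁴⁺/Sn²⁺ the anode, E°cell = E°(Br₂/Br⁻) − E°(Sn⁴⁺/Sn²⁺).
So E°(Br₂/Br⁻) = E°cell + E°(Sn⁴⁺/Sn²⁺) = +0.920 + (+0.15) = +1.07 V.

+1.07 V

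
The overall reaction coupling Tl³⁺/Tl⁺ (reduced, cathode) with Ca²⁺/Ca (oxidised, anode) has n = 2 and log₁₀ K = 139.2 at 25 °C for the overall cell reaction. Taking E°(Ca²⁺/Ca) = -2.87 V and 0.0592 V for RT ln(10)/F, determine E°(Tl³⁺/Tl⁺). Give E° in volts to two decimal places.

+1.25 V

E°cell = (0.0592/n)·log K = (0.0592/2)(139.2) = +4.120 V.
Since Tl³⁺/Tl⁺ is the cathode and Ca²⁺/Ca the anode, E°cell = E°(Tl³⁺/Tl⁺) − E°(Ca²⁺/Ca).
So E°(Tl³⁺/Tl⁺) = E°cell + E°(Ca²⁺/Ca) = +4.120 + (-2.87) = +1.25 V.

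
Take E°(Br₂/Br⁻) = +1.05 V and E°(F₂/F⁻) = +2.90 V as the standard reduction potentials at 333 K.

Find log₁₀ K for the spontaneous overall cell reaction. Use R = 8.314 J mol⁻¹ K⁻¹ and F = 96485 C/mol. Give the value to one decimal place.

56.0

Cathode: F₂/F⁻; anode: Br₂/Br⁻. E°cell = (+2.90) − (+1.05) = +1.85 V, with n = 2.
ΔG° = −nFE° = −RT ln K, so ln K = nFE°/(RT) = (2)(96485)(+1.85) / ((8.314)(333)) = 128.946.
log₁₀ K = 128.946 / ln 10 = 56.0.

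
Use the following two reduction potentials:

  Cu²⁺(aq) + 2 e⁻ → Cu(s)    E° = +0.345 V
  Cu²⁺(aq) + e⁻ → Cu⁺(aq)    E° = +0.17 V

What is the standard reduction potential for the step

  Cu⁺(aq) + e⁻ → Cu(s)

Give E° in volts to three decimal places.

+0.520 V

Sequential free energies add, so n₃E°₃ = n₁E°₁ + n₂E°₂.
With n₃ = 2, and the known step contributing 1×(+0.17) V, the unknown satisfies 1·E° = 2×(+0.345) − 1×(+0.17) = +0.520.
E° = +0.520 / 1 = +0.520 V.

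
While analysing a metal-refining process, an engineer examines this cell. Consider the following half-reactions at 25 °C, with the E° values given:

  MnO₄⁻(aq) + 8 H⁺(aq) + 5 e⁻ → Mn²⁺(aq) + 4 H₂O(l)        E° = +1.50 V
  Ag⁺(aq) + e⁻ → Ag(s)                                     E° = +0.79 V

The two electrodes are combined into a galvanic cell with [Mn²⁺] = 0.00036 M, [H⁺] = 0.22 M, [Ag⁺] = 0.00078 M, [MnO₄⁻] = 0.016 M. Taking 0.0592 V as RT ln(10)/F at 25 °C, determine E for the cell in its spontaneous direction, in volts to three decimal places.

MnO₄⁻/Mn²⁺ is the cathode (higher E°), Ag⁺/Ag the anode: E°cell = +1.50 − (+0.79) = +0.71 V, n = 5.
Overall: MnO₄⁻(aq) + 8 H⁺(aq) + 5 Ag(s) → Mn²⁺(aq) + 4 H₂O(l) + 5 Ag⁺(aq)
Q = [Mn²⁺]·[Ag⁺]^5 / ([MnO₄⁻]·[H⁺]^8); log Q = -11.927.
E = E° − (0.0592/n) log Q = +0.71 − (0.0592/5)(-11.927) = +0.851 V.

+0.851 V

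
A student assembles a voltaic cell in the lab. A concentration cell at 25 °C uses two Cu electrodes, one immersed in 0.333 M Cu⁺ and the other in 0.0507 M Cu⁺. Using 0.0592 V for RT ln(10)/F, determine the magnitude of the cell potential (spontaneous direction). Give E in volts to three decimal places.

For a concentration cell E°cell = 0. The 0.333 M side is the cathode (reduction is favoured where [Cu⁺] is higher).
With n = 1, E = −(0.0592/1) log([Cu⁺]ₐₙ/[Cu⁺]꜀ₐₜ) = −(0.0592/1) log(0.0507/0.333) = −(0.0592/1)(-0.817) = +0.048 V.

+0.048 V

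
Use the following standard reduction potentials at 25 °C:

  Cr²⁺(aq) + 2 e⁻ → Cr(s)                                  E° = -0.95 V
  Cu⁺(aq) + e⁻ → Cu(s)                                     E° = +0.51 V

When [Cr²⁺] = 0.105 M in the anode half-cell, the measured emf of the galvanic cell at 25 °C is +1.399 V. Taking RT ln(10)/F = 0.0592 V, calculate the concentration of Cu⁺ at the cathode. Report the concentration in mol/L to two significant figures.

Cu⁺/Cu is the cathode, Cr²⁺/Cr the anode: E°cell = +1.46 V, n = 2.
Overall reaction: 2 Cu⁺(aq) + Cr(s) → 2 Cu(s) + Cr²⁺(aq); Q = [Cr²⁺]^1/[Cu⁺]^2.
From E = E° − (0.0592/n) log Q: log Q = (E° − E)·n/0.0592 = (+1.46 − (+1.399))·2/0.0592 = 2.0608.
So 2·log[Cu⁺] = 1·log(0.105) − log Q = -0.9788 − (2.0608) = -3.0396; log[Cu⁺] = -3.0396 / 2 = -1.5198; [Cu⁺] = 10^(-1.5198) ≈ 0.030 M.

0.030 M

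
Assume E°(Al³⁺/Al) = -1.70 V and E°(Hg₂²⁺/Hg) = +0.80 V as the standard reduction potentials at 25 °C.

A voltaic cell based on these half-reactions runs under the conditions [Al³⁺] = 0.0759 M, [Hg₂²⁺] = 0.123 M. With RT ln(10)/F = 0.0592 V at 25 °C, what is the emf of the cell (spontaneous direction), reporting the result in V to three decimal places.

Hg₂²⁺/Hg is the cathode (higher E°), Al³⁺/Al the anode: E°cell = +0.80 − (-1.70) = +2.50 V, n = 6.
Overall: 3 Hg₂²⁺(aq) + 2 Al(s) → 6 Hg(l) + 2 Al³⁺(aq)
Q = [Al³⁺]^2 / ([Hg₂²⁺]^3); log Q = 0.491.
E = E° − (0.0592/n) log Q = +2.50 − (0.0592/6)(0.491) = +2.495 V.

+2.495 V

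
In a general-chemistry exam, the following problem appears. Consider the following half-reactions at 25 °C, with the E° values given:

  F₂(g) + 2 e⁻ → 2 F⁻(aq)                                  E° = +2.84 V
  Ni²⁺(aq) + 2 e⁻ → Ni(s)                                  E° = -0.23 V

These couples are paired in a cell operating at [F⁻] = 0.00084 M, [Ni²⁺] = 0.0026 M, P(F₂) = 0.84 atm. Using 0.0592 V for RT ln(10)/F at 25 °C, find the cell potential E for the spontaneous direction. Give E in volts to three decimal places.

+3.326 V

F₂/F⁻ is the cathode (higher E°), Ni²⁺/Ni the anode: E°cell = +2.84 − (-0.23) = +3.07 V, n = 2.
Overall: F₂(g) + Ni(s) → 2 F⁻(aq) + Ni²⁺(aq)
Q = [F⁻]^2·[Ni²⁺] / (P(F₂)); log Q = -8.661.
E = E° − (0.0592/n) log Q = +3.07 − (0.0592/2)(-8.661) = +3.326 V.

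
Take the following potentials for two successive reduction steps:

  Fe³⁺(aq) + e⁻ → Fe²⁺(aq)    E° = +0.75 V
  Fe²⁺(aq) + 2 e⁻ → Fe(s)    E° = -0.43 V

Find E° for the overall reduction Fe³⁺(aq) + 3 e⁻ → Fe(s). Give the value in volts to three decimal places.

-0.037 V

Since ΔG° = −nFE° is additive over sequential reductions, n₃E°₃ = n₁E°₁ + n₂E°₂.
E°₃ = (1×+0.75 + 2×-0.43) / 3 = (-0.110) / 3 = -0.037 V.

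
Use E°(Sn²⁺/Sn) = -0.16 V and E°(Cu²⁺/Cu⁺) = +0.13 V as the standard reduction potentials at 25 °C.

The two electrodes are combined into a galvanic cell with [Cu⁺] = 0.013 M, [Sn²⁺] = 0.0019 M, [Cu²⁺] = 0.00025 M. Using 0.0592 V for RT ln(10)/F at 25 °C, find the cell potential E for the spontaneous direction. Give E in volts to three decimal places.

Cu²⁺/Cu⁺ is the cathode (higher E°), Sn²⁺/Sn the anode: E°cell = +0.13 − (-0.16) = +0.29 V, n = 2.
Overall: 2 Cu²⁺(aq) + Sn(s) → 2 Cu⁺(aq) + Sn²⁺(aq)
Q = [Cu⁺]^2·[Sn²⁺] / ([Cu²⁺]^2); log Q = 0.711.
E = E° − (0.0592/n) log Q = +0.29 − (0.0592/2)(0.711) = +0.269 V.

+0.269 V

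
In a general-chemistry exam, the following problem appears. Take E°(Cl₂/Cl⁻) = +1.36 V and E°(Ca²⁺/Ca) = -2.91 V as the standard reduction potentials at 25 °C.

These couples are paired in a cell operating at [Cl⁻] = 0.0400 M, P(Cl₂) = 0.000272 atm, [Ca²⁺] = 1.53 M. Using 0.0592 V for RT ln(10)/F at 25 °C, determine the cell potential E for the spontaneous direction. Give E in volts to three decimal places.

Cl₂/Cl⁻ is the cathode (higher E°), Ca²⁺/Ca the anode: E°cell = +1.36 − (-2.91) = +4.27 V, n = 2.
Overall: Cl₂(g) + Ca(s) → 2 Cl⁻(aq) + Ca²⁺(aq)
Q = [Cl⁻]^2·[Ca²⁺] / (P(Cl₂)); log Q = 0.954.
E = E° − (0.0592/n) log Q = +4.27 − (0.0592/2)(0.954) = +4.242 V.

+4.242 V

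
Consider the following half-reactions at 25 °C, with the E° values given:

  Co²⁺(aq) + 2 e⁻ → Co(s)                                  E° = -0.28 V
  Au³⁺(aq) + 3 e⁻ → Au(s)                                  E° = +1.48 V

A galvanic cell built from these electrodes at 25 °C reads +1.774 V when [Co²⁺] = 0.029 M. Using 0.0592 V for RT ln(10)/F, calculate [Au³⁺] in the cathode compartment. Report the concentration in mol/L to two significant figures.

0.025 M

Au³⁺/Au is the cathode, Co²⁺/Co the anode: E°cell = +1.76 V, n = 6.
Overall reaction: 2 Au³⁺(aq) + 3 Co(s) → 2 Au(s) + 3 Co²⁺(aq); Q = [Co²⁺]^3/[Au³⁺]^2.
From E = E° − (0.0592/n) log Q: log Q = (E° − E)·n/0.0592 = (+1.76 − (+1.774))·6/0.0592 = -1.4189.
So 2·log[Au³⁺] = 3·log(0.029) − log Q = -4.6128 − (-1.4189) = -3.1939; log[Au³⁺] = -3.1939 / 2 = -1.5970; [Au³⁺] = 10^(-1.5970) ≈ 0.025 M.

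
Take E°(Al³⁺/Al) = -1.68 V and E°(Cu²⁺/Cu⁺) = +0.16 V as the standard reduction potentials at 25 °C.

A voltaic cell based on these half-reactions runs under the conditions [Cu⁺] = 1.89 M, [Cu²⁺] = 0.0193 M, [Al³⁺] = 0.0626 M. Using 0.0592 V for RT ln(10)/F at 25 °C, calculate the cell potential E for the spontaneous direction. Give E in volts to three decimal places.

Cu²⁺/Cu⁺ is the cathode (higher E°), Al³⁺/Al the anode: E°cell = +0.16 − (-1.68) = +1.84 V, n = 3.
Overall: 3 Cu²⁺(aq) + Al(s) → 3 Cu⁺(aq) + Al³⁺(aq)
Q = [Cu⁺]^3·[Al³⁺] / ([Cu²⁺]^3); log Q = 4.769.
E = E° − (0.0592/n) log Q = +1.84 − (0.0592/3)(4.769) = +1.746 V.

+1.746 V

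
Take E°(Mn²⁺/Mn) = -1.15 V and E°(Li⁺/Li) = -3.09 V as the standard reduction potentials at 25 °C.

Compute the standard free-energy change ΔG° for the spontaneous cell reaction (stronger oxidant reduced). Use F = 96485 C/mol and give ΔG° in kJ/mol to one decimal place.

Mn²⁺/Mn (E° = -1.15 V) is the cathode; Li⁺/Li (E° = -3.09 V) is the anode, so E°cell = +1.94 V.
Balancing electrons gives n = 2 (lcm of 2 and 1).
ΔG° = −nFE° = −(2)(96485)(+1.94) = -374,362 J = -374.4 kJ/mol.

-374.4 kJ/mol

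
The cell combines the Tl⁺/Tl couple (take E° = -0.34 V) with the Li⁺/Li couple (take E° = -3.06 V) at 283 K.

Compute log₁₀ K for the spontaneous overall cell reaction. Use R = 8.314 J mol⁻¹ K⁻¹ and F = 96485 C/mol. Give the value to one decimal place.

48.4

Cathode: Tl⁺/Tl; anode: Li⁺/Li. E°cell = (-0.34) − (-3.06) = +2.72 V, with n = 1.
ΔG° = −nFE° = −RT ln K, so ln K = nFE°/(RT) = (1)(96485)(+2.72) / ((8.314)(283)) = 111.540.
log₁₀ K = 111.540 / ln 10 = 48.4.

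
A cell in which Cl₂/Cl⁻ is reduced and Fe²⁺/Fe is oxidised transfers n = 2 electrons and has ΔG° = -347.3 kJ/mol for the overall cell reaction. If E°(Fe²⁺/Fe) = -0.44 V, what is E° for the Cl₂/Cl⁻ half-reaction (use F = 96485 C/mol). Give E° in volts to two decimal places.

+1.36 V

E°cell = −ΔG°/(nF) = −(-347.3×10³)/((2)(96485)) = +1.800 V.
Since Cl₂/Cl⁻ is the cathode and Fe²⁺/Fe the anode, E°cell = E°(Cl₂/Cl⁻) − E°(Fe²⁺/Fe).
So E°(Cl₂/Cl⁻) = E°cell + E°(Fe²⁺/Fe) = +1.800 + (-0.44) = +1.36 V.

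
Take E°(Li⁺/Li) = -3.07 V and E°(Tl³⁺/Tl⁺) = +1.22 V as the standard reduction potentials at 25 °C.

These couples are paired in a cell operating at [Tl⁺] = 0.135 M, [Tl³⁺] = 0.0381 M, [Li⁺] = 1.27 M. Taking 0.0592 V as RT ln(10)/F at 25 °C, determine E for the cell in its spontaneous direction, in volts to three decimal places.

Tl³⁺/Tl⁺ is the cathode (higher E°), Li⁺/Li the anode: E°cell = +1.22 − (-3.07) = +4.29 V, n = 2.
Overall: Tl³⁺(aq) + 2 Li(s) → Tl⁺(aq) + 2 Li⁺(aq)
Q = [Tl⁺]·[Li⁺]^2 / ([Tl³⁺]); log Q = 0.757.
E = E° − (0.0592/n) log Q = +4.29 − (0.0592/2)(0.757) = +4.268 V.

+4.268 V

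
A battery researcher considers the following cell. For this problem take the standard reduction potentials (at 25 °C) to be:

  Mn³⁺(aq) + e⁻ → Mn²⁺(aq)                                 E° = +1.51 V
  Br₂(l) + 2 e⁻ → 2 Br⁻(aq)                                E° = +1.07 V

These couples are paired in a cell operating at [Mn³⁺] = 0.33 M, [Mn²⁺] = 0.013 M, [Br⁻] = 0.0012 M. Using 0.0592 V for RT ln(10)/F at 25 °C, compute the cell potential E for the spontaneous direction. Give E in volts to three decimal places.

Mn³⁺/Mn²⁺ is the cathode (higher E°), Br₂/Br⁻ the anode: E°cell = +1.51 − (+1.07) = +0.44 V, n = 2.
Overall: 2 Mn³⁺(aq) + 2 Br⁻(aq) → 2 Mn²⁺(aq) + Br₂(l)
Q = [Mn²⁺]^2 / ([Mn³⁺]^2·[Br⁻]^2); log Q = 3.032.
E = E° − (0.0592/n) log Q = +0.44 − (0.0592/2)(3.032) = +0.350 V.

+0.350 V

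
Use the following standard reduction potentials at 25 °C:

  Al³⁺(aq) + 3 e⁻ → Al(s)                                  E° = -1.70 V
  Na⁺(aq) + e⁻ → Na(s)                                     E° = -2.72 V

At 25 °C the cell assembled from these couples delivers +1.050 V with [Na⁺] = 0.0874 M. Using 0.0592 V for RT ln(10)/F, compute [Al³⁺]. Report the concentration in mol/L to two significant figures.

Al³⁺/Al is the cathode, Na⁺/Na the anode: E°cell = +1.02 V, n = 3.
Overall reaction: Al³⁺(aq) + 3 Na(s) → Al(s) + 3 Na⁺(aq); Q = [Na⁺]^3/[Al³⁺]^1.
From E = E° − (0.0592/n) log Q: log Q = (E° − E)·n/0.0592 = (+1.02 − (+1.050))·3/0.0592 = -1.5203.
So 1·log[Al³⁺] = 3·log(0.0874) − log Q = -3.1755 − (-1.5203) = -1.6552; [Al³⁺] = 10^(-1.6552) ≈ 0.022 M.

0.022 M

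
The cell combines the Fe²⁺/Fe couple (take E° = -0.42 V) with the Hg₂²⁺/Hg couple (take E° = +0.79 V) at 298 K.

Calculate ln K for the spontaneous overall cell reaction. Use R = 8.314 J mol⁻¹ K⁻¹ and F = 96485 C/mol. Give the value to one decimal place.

94.2

Cathode: Hg₂²⁺/Hg; anode: Fe²⁺/Fe. E°cell = (+0.79) − (-0.42) = +1.21 V, with n = 2.
ΔG° = −nFE° = −RT ln K, so ln K = nFE°/(RT) = (2)(96485)(+1.21) / ((8.314)(298)) = 94.243.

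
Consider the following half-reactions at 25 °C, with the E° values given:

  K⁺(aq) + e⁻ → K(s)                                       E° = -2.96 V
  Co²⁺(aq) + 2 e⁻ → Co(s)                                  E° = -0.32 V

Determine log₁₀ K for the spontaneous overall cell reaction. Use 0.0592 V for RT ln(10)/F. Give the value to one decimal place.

89.2

Cathode: Co²⁺/Co; anode: K⁺/K. E°cell = +2.64 V, n = 2.
log K = nE°cell / 0.0592 = (2)(+2.64) / 0.0592 = 89.2.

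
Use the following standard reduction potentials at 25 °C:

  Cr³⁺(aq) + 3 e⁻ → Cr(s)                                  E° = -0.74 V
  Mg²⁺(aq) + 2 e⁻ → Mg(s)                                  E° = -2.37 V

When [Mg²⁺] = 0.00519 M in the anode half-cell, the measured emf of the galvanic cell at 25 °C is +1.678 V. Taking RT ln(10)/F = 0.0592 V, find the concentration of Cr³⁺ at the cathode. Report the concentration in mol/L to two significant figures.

Cr³⁺/Cr is the cathode, Mg²⁺/Mg the anode: E°cell = +1.63 V, n = 6.
Overall reaction: 2 Cr³⁺(aq) + 3 Mg(s) → 2 Cr(s) + 3 Mg²⁺(aq); Q = [Mg²⁺]^3/[Cr³⁺]^2.
From E = E° − (0.0592/n) log Q: log Q = (E° − E)·n/0.0592 = (+1.63 − (+1.678))·6/0.0592 = -4.8649.
So 2·log[Cr³⁺] = 3·log(0.00519) − log Q = -6.8545 − (-4.8649) = -1.9896; log[Cr³⁺] = -1.9896 / 2 = -0.9948; [Cr³⁺] = 10^(-0.9948) ≈ 0.10 M.

0.10 M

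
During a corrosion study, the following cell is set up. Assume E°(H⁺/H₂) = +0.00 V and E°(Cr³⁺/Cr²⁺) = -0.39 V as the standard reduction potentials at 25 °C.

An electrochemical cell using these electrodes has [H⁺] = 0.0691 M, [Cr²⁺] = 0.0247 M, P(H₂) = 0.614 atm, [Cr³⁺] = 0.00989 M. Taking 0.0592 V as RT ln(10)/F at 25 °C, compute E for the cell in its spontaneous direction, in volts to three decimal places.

+0.351 V

H⁺/H₂ is the cathode (higher E°), Cr³⁺/Cr²⁺ the anode: E°cell = +0.00 − (-0.39) = +0.39 V, n = 2.
Overall: 2 H⁺(aq) + 2 Cr²⁺(aq) → H₂(g) + 2 Cr³⁺(aq)
Q = P(H₂)·[Cr³⁺]^2 / ([H⁺]^2·[Cr²⁺]^2); log Q = 1.314.
E = E° − (0.0592/n) log Q = +0.39 − (0.0592/2)(1.314) = +0.351 V.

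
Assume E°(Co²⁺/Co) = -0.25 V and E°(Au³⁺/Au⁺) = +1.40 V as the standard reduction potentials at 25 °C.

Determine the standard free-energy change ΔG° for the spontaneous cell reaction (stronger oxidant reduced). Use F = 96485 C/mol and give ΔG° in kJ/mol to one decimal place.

-318.4 kJ/mol

Au³⁺/Au⁺ (E° = +1.40 V) is the cathode; Co²⁺/Co (E° = -0.25 V) is the anode, so E°cell = +1.65 V.
Balancing electrons gives n = 2 (lcm of 2 and 2).
ΔG° = −nFE° = −(2)(96485)(+1.65) = -318,400 J = -318.4 kJ/mol.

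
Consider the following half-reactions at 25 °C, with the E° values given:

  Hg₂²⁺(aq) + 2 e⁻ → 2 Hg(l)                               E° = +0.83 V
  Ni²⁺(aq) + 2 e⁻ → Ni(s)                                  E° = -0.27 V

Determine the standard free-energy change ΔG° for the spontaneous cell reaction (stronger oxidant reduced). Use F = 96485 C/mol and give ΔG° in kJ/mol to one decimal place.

-212.3 kJ/mol

Hg₂²⁺/Hg (E° = +0.83 V) is the cathode; Ni²⁺/Ni (E° = -0.27 V) is the anode, so E°cell = +1.10 V.
Balancing electrons gives n = 2 (lcm of 2 and 2).
ΔG° = −nFE° = −(2)(96485)(+1.10) = -212,267 J = -212.3 kJ/mol.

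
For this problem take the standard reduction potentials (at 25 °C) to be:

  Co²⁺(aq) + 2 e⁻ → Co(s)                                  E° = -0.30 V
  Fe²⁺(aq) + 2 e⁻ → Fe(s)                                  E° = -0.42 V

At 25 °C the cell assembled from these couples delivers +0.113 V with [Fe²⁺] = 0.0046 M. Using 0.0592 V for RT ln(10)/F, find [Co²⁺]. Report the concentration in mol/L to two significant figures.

0.0027 M

Co²⁺/Co is the cathode, Fe²⁺/Fe the anode: E°cell = +0.12 V, n = 2.
Overall reaction: Co²⁺(aq) + Fe(s) → Co(s) + Fe²⁺(aq); Q = [Fe²⁺]^1/[Co²⁺]^1.
From E = E° − (0.0592/n) log Q: log Q = (E° − E)·n/0.0592 = (+0.12 − (+0.113))·2/0.0592 = 0.2365.
So 1·log[Co²⁺] = 1·log(0.0046) − log Q = -2.3372 − (0.2365) = -2.5737; [Co²⁺] = 10^(-2.5737) ≈ 0.0027 M.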